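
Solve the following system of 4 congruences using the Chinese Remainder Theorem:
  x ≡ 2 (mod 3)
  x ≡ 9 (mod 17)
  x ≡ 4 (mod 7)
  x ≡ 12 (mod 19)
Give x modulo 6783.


Product of moduli M = 3 · 17 · 7 · 19 = 6783.
Merge one congruence at a time:
  Start: x ≡ 2 (mod 3).
  Combine with x ≡ 9 (mod 17); new modulus lcm = 51.
    Write x = 2 + 3·t and substitute into x ≡ 9 (mod 17): 3·t ≡ 9 − 2 = 7 (mod 17).
    The inverse of 3 mod 17 is 6 (since 3·6 = 18 = 1·17 + 1), so t ≡ 6·7 = 42 ≡ 8 (mod 17).
    Then x = 2 + 3·8 = 26, valid modulo lcm(3, 17) = 51: x ≡ 26 (mod 51).
  Combine with x ≡ 4 (mod 7); new modulus lcm = 357.
    Write x = 26 + 51·t and substitute into x ≡ 4 (mod 7): 51·t ≡ 4 − 26 = -22 (mod 7).
    Reduce coefficients mod 7: 2·t ≡ 6 (mod 7).
    The inverse of 2 mod 7 is 4 (since 2·4 = 8 = 1·7 + 1), so t ≡ 4·6 = 24 ≡ 3 (mod 7).
    Then x = 26 + 51·3 = 179, valid modulo lcm(51, 7) = 357: x ≡ 179 (mod 357).
  Combine with x ≡ 12 (mod 19); new modulus lcm = 6783.
    Write x = 179 + 357·t and substitute into x ≡ 12 (mod 19): 357·t ≡ 12 − 179 = -167 (mod 19).
    Reduce coefficients mod 19: 15·t ≡ 4 (mod 19).
    The inverse of 15 mod 19 is 14 (since 15·14 = 210 = 11·19 + 1), so t ≡ 14·4 = 56 ≡ 18 (mod 19).
    Then x = 179 + 357·18 = 6605, valid modulo lcm(357, 19) = 6783: x ≡ 6605 (mod 6783).
Verify against each original: 6605 mod 3 = 2, 6605 mod 17 = 9, 6605 mod 7 = 4, 6605 mod 19 = 12.

x ≡ 6605 (mod 6783).


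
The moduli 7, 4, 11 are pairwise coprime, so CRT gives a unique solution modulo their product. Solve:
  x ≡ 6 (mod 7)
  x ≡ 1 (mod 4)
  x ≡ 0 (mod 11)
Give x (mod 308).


Moduli 7, 4, 11 are pairwise coprime; by CRT there is a unique solution modulo M = 7 · 4 · 11 = 308.
Solve pairwise, accumulating the modulus:
  Start with x ≡ 6 (mod 7).
  Combine with x ≡ 1 (mod 4): since gcd(7, 4) = 1, we get a unique residue mod 28.
    Write x = 6 + 7·t and substitute into x ≡ 1 (mod 4): 7·t ≡ 1 − 6 = -5 (mod 4).
    Reduce coefficients mod 4: 3·t ≡ 3 (mod 4).
    The inverse of 3 mod 4 is 3 (since 3·3 = 9 = 2·4 + 1), so t ≡ 3·3 = 9 ≡ 1 (mod 4).
    Then x = 6 + 7·1 = 13, valid modulo lcm(7, 4) = 28: x ≡ 13 (mod 28).
  Combine with x ≡ 0 (mod 11): since gcd(28, 11) = 1, we get a unique residue mod 308.
    Write x = 13 + 28·t and substitute into x ≡ 0 (mod 11): 28·t ≡ 0 − 13 = -13 (mod 11).
    Reduce coefficients mod 11: 6·t ≡ 9 (mod 11).
    The inverse of 6 mod 11 is 2 (since 6·2 = 12 = 1·11 + 1), so t ≡ 2·9 = 18 ≡ 7 (mod 11).
    Then x = 13 + 28·7 = 209, valid modulo lcm(28, 11) = 308: x ≡ 209 (mod 308).
Verify: 209 mod 7 = 6 ✓, 209 mod 4 = 1 ✓, 209 mod 11 = 0 ✓.

x ≡ 209 (mod 308).


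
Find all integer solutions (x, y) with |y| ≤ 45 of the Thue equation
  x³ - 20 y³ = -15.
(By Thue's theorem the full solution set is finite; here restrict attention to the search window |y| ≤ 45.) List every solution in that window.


The equation is x³ - 20y³ = -15. For fixed y, x³ = 20·y³ − 15, so a solution requires the RHS to be a perfect cube.
Strategy: iterate y from -45 to 45, compute RHS = 20·y³ − 15, and check whether it is a (positive or negative) perfect cube.
Check small values of y:
  y = 0: RHS = -15 is not a perfect cube.
  y = 1: RHS = 5 is not a perfect cube.
  y = -1: RHS = -35 is not a perfect cube.
  y = 2: RHS = 145 is not a perfect cube.
  y = -2: RHS = -175 is not a perfect cube.
  y = 3: RHS = 525 is not a perfect cube.
  y = -3: RHS = -555 is not a perfect cube.
Continuing the search up to |y| = 45 finds no solutions either.
No (x, y) in the scanned range satisfies the equation.

No integer solutions with |y| ≤ 45.


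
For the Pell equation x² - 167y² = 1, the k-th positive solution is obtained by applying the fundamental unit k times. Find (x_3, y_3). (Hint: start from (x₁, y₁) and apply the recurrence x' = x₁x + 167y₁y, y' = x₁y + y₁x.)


Step 1: Find the fundamental solution (x₁, y₁) of x² - 167y² = 1.
  Expand √167 as a continued fraction. a₀ = ⌊√167⌋ = 12; iterate m_{k+1} = d_k·a_k − m_k, d_{k+1} = (167 − m_{k+1}²)/d_k, a_{k+1} = ⌊(a₀ + m_{k+1})/d_{k+1}⌋ (starting m₀ = 0, d₀ = 1), with convergents p_k = a_k·p_{k-1} + p_{k-2}, q_k = a_k·q_{k-1} + q_{k-2} (p₋₁ = 1, q₋₁ = 0):
  k = 0: a₀ = 12; p₀/q₀ = 12/1; p₀² − 167·q₀² = 144 − 167 = -23.
  k = 1: m = 12, d = 23, a = ⌊(12 + 12)/23⌋ = 1; p/q = (1·12 + 1)/(1·1 + 0) = 13/1; p² − 167·q² = 169 − 167 = 2.
  k = 2: m = 11, d = 2, a = ⌊(12 + 11)/2⌋ = 11; p/q = (11·13 + 12)/(11·1 + 1) = 155/12; p² − 167·q² = 24025 − 24048 = -23.
  k = 3: m = 11, d = 23, a = ⌊(12 + 11)/23⌋ = 1; p/q = (1·155 + 13)/(1·12 + 1) = 168/13; p² − 167·q² = 28224 − 28223 = 1.
  The first convergent with p² − 167·q² = 1 gives the fundamental solution (x₁, y₁) = (168, 13).
Step 2: Apply the recurrence (x_{n+1}, y_{n+1}) = (x₁x_n + 167y₁y_n, x₁y_n + y₁x_n) repeatedly.
  From (x_1, y_1) = (168, 13): x_2 = 168·168 + 167·13·13 = 56447; y_2 = 168·13 + 13·168 = 4368.
  From (x_2, y_2) = (56447, 4368): x_3 = 168·56447 + 167·13·4368 = 18966024; y_3 = 168·4368 + 13·56447 = 1467635.
Step 3: Verify x_3² - 167·y_3² = 359710066368576 - 359710066368575 = 1 (should be 1). ✓

(x_1, y_1) = (168, 13); (x_3, y_3) = (18966024, 1467635).


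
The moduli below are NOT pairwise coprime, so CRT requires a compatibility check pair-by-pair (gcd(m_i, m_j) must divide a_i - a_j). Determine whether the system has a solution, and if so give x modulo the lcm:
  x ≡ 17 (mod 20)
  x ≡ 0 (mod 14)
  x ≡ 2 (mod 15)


Moduli 20, 14, 15 are not pairwise coprime, so CRT works modulo lcm(m_i) when all pairwise compatibility conditions hold.
Pairwise compatibility: gcd(m_i, m_j) must divide a_i - a_j for every pair.
Merge one congruence at a time:
  Start: x ≡ 17 (mod 20).
  Combine with x ≡ 0 (mod 14): gcd(20, 14) = 2, and 0 - 17 = -17 is NOT divisible by 2.
    ⇒ system is inconsistent (no integer solution).

No solution (the system is inconsistent).


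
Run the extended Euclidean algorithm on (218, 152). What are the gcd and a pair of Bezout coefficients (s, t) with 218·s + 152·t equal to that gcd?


Euclidean algorithm on (218, 152) — divide until remainder is 0:
  218 = 1 · 152 + 66
  152 = 2 · 66 + 20
  66 = 3 · 20 + 6
  20 = 3 · 6 + 2
  6 = 3 · 2 + 0
gcd(218, 152) = 2.
Track Bezout coefficients alongside the remainders: start with r₀ = 218 = a·1 + b·0 (s = 1, t = 0) and r₁ = 152 = a·0 + b·1 (s = 0, t = 1); each new remainder r_{k+1} = r_{k-1} − q_k·r_k inherits s_{k+1} = s_{k-1} − q_k·s_k, t_{k+1} = t_{k-1} − q_k·t_k, so r_k = a·s_k + b·t_k at every step:
  q = 1: r = 66, s = 1 − 1·0 = 1, t = 0 − 1·1 = -1  (check: 218·1 + 152·(-1) = 66)
  q = 2: r = 20, s = 0 − 2·1 = -2, t = 1 − 2·(-1) = 3  (check: 218·(-2) + 152·3 = 20)
  q = 3: r = 6, s = 1 − 3·(-2) = 7, t = -1 − 3·3 = -10  (check: 218·7 + 152·(-10) = 6)
  q = 3: r = 2, s = -2 − 3·7 = -23, t = 3 − 3·(-10) = 33  (check: 218·(-23) + 152·33 = 2)
The row with r = 2 (the gcd) gives the Bezout coefficients s = -23, t = 33.
Result: 218 · (-23) + 152 · (33) = 2.

gcd(218, 152) = 2; s = -23, t = 33 (check: 218·(-23) + 152·33 = 2).


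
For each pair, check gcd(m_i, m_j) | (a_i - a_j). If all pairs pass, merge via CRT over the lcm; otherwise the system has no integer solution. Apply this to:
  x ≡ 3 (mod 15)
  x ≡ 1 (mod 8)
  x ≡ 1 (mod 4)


Moduli 15, 8, 4 are not pairwise coprime, so CRT works modulo lcm(m_i) when all pairwise compatibility conditions hold.
Pairwise compatibility: gcd(m_i, m_j) must divide a_i - a_j for every pair.
Merge one congruence at a time:
  Start: x ≡ 3 (mod 15).
  Combine with x ≡ 1 (mod 8): gcd(15, 8) = 1; 1 - 3 = -2, which IS divisible by 1, so compatible.
    Write x = 3 + 15·t and substitute into x ≡ 1 (mod 8): 15·t ≡ 1 − 3 = -2 (mod 8).
    Reduce coefficients mod 8: 7·t ≡ 6 (mod 8).
    The inverse of 7 mod 8 is 7 (since 7·7 = 49 = 6·8 + 1), so t ≡ 7·6 = 42 ≡ 2 (mod 8).
    Then x = 3 + 15·2 = 33, valid modulo lcm(15, 8) = 120: x ≡ 33 (mod 120).
  Combine with x ≡ 1 (mod 4): gcd(120, 4) = 4; 1 - 33 = -32, which IS divisible by 4, so compatible.
    Write x = 33 + 120·t and substitute into x ≡ 1 (mod 4): 120·t ≡ 1 − 33 = -32 (mod 4).
    Divide the congruence (and modulus) by g = 4: 30·t ≡ -8 (mod 1).
    Modulo 1 every t works; take t = 0.
    Then x = 33 + 120·0 = 33, valid modulo lcm(120, 4) = 120: x ≡ 33 (mod 120).
Verify: 33 mod 15 = 3, 33 mod 8 = 1, 33 mod 4 = 1.

x ≡ 33 (mod 120).


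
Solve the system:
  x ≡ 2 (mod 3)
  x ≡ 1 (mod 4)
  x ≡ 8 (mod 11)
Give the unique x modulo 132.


Moduli 3, 4, 11 are pairwise coprime; by CRT there is a unique solution modulo M = 3 · 4 · 11 = 132.
Solve pairwise, accumulating the modulus:
  Start with x ≡ 2 (mod 3).
  Combine with x ≡ 1 (mod 4): since gcd(3, 4) = 1, we get a unique residue mod 12.
    Write x = 2 + 3·t and substitute into x ≡ 1 (mod 4): 3·t ≡ 1 − 2 = -1 (mod 4).
    Reduce coefficients mod 4: 3·t ≡ 3 (mod 4).
    The inverse of 3 mod 4 is 3 (since 3·3 = 9 = 2·4 + 1), so t ≡ 3·3 = 9 ≡ 1 (mod 4).
    Then x = 2 + 3·1 = 5, valid modulo lcm(3, 4) = 12: x ≡ 5 (mod 12).
  Combine with x ≡ 8 (mod 11): since gcd(12, 11) = 1, we get a unique residue mod 132.
    Write x = 5 + 12·t and substitute into x ≡ 8 (mod 11): 12·t ≡ 8 − 5 = 3 (mod 11).
    Reduce coefficients mod 11: 1·t ≡ 3 (mod 11).
    So t ≡ 3 (mod 11).
    Then x = 5 + 12·3 = 41, valid modulo lcm(12, 11) = 132: x ≡ 41 (mod 132).
Verify: 41 mod 3 = 2 ✓, 41 mod 4 = 1 ✓, 41 mod 11 = 8 ✓.

x ≡ 41 (mod 132).


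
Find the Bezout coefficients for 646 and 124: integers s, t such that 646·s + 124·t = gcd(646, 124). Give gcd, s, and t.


Euclidean algorithm on (646, 124) — divide until remainder is 0:
  646 = 5 · 124 + 26
  124 = 4 · 26 + 20
  26 = 1 · 20 + 6
  20 = 3 · 6 + 2
  6 = 3 · 2 + 0
gcd(646, 124) = 2.
Track Bezout coefficients alongside the remainders: start with r₀ = 646 = a·1 + b·0 (s = 1, t = 0) and r₁ = 124 = a·0 + b·1 (s = 0, t = 1); each new remainder r_{k+1} = r_{k-1} − q_k·r_k inherits s_{k+1} = s_{k-1} − q_k·s_k, t_{k+1} = t_{k-1} − q_k·t_k, so r_k = a·s_k + b·t_k at every step:
  q = 5: r = 26, s = 1 − 5·0 = 1, t = 0 − 5·1 = -5  (check: 646·1 + 124·(-5) = 26)
  q = 4: r = 20, s = 0 − 4·1 = -4, t = 1 − 4·(-5) = 21  (check: 646·(-4) + 124·21 = 20)
  q = 1: r = 6, s = 1 − 1·(-4) = 5, t = -5 − 1·21 = -26  (check: 646·5 + 124·(-26) = 6)
  q = 3: r = 2, s = -4 − 3·5 = -19, t = 21 − 3·(-26) = 99  (check: 646·(-19) + 124·99 = 2)
The row with r = 2 (the gcd) gives the Bezout coefficients s = -19, t = 99.
Result: 646 · (-19) + 124 · (99) = 2.

gcd(646, 124) = 2; s = -19, t = 99 (check: 646·(-19) + 124·99 = 2).


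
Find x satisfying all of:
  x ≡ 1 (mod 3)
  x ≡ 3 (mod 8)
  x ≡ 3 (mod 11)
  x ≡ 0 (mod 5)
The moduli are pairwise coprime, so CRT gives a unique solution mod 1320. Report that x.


Product of moduli M = 3 · 8 · 11 · 5 = 1320.
Merge one congruence at a time:
  Start: x ≡ 1 (mod 3).
  Combine with x ≡ 3 (mod 8); new modulus lcm = 24.
    Write x = 1 + 3·t and substitute into x ≡ 3 (mod 8): 3·t ≡ 3 − 1 = 2 (mod 8).
    The inverse of 3 mod 8 is 3 (since 3·3 = 9 = 1·8 + 1), so t ≡ 3·2 = 6 ≡ 6 (mod 8).
    Then x = 1 + 3·6 = 19, valid modulo lcm(3, 8) = 24: x ≡ 19 (mod 24).
  Combine with x ≡ 3 (mod 11); new modulus lcm = 264.
    Write x = 19 + 24·t and substitute into x ≡ 3 (mod 11): 24·t ≡ 3 − 19 = -16 (mod 11).
    Reduce coefficients mod 11: 2·t ≡ 6 (mod 11).
    The inverse of 2 mod 11 is 6 (since 2·6 = 12 = 1·11 + 1), so t ≡ 6·6 = 36 ≡ 3 (mod 11).
    Then x = 19 + 24·3 = 91, valid modulo lcm(24, 11) = 264: x ≡ 91 (mod 264).
  Combine with x ≡ 0 (mod 5); new modulus lcm = 1320.
    Write x = 91 + 264·t and substitute into x ≡ 0 (mod 5): 264·t ≡ 0 − 91 = -91 (mod 5).
    Reduce coefficients mod 5: 4·t ≡ 4 (mod 5).
    The inverse of 4 mod 5 is 4 (since 4·4 = 16 = 3·5 + 1), so t ≡ 4·4 = 16 ≡ 1 (mod 5).
    Then x = 91 + 264·1 = 355, valid modulo lcm(264, 5) = 1320: x ≡ 355 (mod 1320).
Verify against each original: 355 mod 3 = 1, 355 mod 8 = 3, 355 mod 11 = 3, 355 mod 5 = 0.

x ≡ 355 (mod 1320).


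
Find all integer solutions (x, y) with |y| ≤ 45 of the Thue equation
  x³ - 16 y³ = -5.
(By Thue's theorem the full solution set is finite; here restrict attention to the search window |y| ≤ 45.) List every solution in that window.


The equation is x³ - 16y³ = -5. For fixed y, x³ = 16·y³ − 5, so a solution requires the RHS to be a perfect cube.
Strategy: iterate y from -45 to 45, compute RHS = 16·y³ − 5, and check whether it is a (positive or negative) perfect cube.
Check small values of y:
  y = 0: RHS = -5 is not a perfect cube.
  y = 1: RHS = 11 is not a perfect cube.
  y = -1: RHS = -21 is not a perfect cube.
  y = 2: RHS = 123 is not a perfect cube.
  y = -2: RHS = -133 is not a perfect cube.
  y = 3: RHS = 427 is not a perfect cube.
  y = -3: RHS = -437 is not a perfect cube.
Continuing the search up to |y| = 45 finds no solutions either.
No (x, y) in the scanned range satisfies the equation.

No integer solutions with |y| ≤ 45.


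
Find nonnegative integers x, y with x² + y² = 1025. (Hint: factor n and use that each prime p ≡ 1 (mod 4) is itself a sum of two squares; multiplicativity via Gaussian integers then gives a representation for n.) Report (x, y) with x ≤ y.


Step 1: Factor n = 1025 = 5^2 · 41.
Step 2: Check the mod-4 condition on each prime factor: 5 ≡ 1 (mod 4), exponent 2; 41 ≡ 1 (mod 4), exponent 1.
All primes ≡ 3 (mod 4) appear to even exponent (or don't appear), so by the two-squares theorem n IS expressible as a sum of two squares.
Step 3: Build a representation. Here n = 5 · 5 · 41 is a product of primes ≡ 1 (mod 4). Each prime p ≡ 1 (mod 4) is itself a sum of two squares; find a² by testing p − a² for a perfect square:
  5: 5 − 1² = 4 = 2² ⇒ 5 = 1² + 2².
  41: 41 − 1² = 40, 41 − 2² = 37, 41 − 3² = 32, 41 − 4² = 25 = 5² ⇒ 41 = 4² + 5².
  Combine using the Brahmagupta–Fibonacci identity (a² + b²)(c² + d²) = (ac − bd)² + (ad + bc)² = (ac + bd)² + (ad − bc)²:
  5 · 5 = 25: from (1² + 2²)(1² + 2²), take (1·1 − 2·2, 1·2 + 2·1) = (1 − 4, 2 + 2) = (-3, 4); dropping signs (only squares matter) gives (3, 4); check 3² + 4² = 9 + 16 = 25 ✓.
  25 · 41 = 1025: from (3² + 4²)(4² + 5²), take (3·4 − 4·5, 3·5 + 4·4) = (12 − 20, 15 + 16) = (-8, 31); dropping signs (only squares matter) gives (8, 31); check 8² + 31² = 64 + 961 = 1025 ✓.
Step 4: Order so x ≤ y and verify: 8² + 31² = 64 + 961 = 1025 = n. ✓

n = 1025 = 8² + 31² (one valid representation with x ≤ y).


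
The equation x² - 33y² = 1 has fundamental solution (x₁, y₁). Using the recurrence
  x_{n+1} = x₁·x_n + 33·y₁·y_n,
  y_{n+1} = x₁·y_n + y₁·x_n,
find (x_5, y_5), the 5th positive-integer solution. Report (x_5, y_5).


Step 1: Find the fundamental solution (x₁, y₁) of x² - 33y² = 1.
  Expand √33 as a continued fraction. a₀ = ⌊√33⌋ = 5; iterate m_{k+1} = d_k·a_k − m_k, d_{k+1} = (33 − m_{k+1}²)/d_k, a_{k+1} = ⌊(a₀ + m_{k+1})/d_{k+1}⌋ (starting m₀ = 0, d₀ = 1), with convergents p_k = a_k·p_{k-1} + p_{k-2}, q_k = a_k·q_{k-1} + q_{k-2} (p₋₁ = 1, q₋₁ = 0):
  k = 0: a₀ = 5; p₀/q₀ = 5/1; p₀² − 33·q₀² = 25 − 33 = -8.
  k = 1: m = 5, d = 8, a = ⌊(5 + 5)/8⌋ = 1; p/q = (1·5 + 1)/(1·1 + 0) = 6/1; p² − 33·q² = 36 − 33 = 3.
  k = 2: m = 3, d = 3, a = ⌊(5 + 3)/3⌋ = 2; p/q = (2·6 + 5)/(2·1 + 1) = 17/3; p² − 33·q² = 289 − 297 = -8.
  k = 3: m = 3, d = 8, a = ⌊(5 + 3)/8⌋ = 1; p/q = (1·17 + 6)/(1·3 + 1) = 23/4; p² − 33·q² = 529 − 528 = 1.
  The first convergent with p² − 33·q² = 1 gives the fundamental solution (x₁, y₁) = (23, 4).
Step 2: Apply the recurrence (x_{n+1}, y_{n+1}) = (x₁x_n + 33y₁y_n, x₁y_n + y₁x_n) repeatedly.
  From (x_1, y_1) = (23, 4): x_2 = 23·23 + 33·4·4 = 1057; y_2 = 23·4 + 4·23 = 184.
  From (x_2, y_2) = (1057, 184): x_3 = 23·1057 + 33·4·184 = 48599; y_3 = 23·184 + 4·1057 = 8460.
  From (x_3, y_3) = (48599, 8460): x_4 = 23·48599 + 33·4·8460 = 2234497; y_4 = 23·8460 + 4·48599 = 388976.
  From (x_4, y_4) = (2234497, 388976): x_5 = 23·2234497 + 33·4·388976 = 102738263; y_5 = 23·388976 + 4·2234497 = 17884436.
Step 3: Verify x_5² - 33·y_5² = 10555150684257169 - 10555150684257168 = 1 (should be 1). ✓

(x_1, y_1) = (23, 4); (x_5, y_5) = (102738263, 17884436).


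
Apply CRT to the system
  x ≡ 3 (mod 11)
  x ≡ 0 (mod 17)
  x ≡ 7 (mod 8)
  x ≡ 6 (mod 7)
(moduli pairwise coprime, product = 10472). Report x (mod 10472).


Product of moduli M = 11 · 17 · 8 · 7 = 10472.
Merge one congruence at a time:
  Start: x ≡ 3 (mod 11).
  Combine with x ≡ 0 (mod 17); new modulus lcm = 187.
    Write x = 3 + 11·t and substitute into x ≡ 0 (mod 17): 11·t ≡ 0 − 3 = -3 (mod 17).
    Reduce coefficients mod 17: 11·t ≡ 14 (mod 17).
    The inverse of 11 mod 17 is 14 (since 11·14 = 154 = 9·17 + 1), so t ≡ 14·14 = 196 ≡ 9 (mod 17).
    Then x = 3 + 11·9 = 102, valid modulo lcm(11, 17) = 187: x ≡ 102 (mod 187).
  Combine with x ≡ 7 (mod 8); new modulus lcm = 1496.
    Write x = 102 + 187·t and substitute into x ≡ 7 (mod 8): 187·t ≡ 7 − 102 = -95 (mod 8).
    Reduce coefficients mod 8: 3·t ≡ 1 (mod 8).
    The inverse of 3 mod 8 is 3 (since 3·3 = 9 = 1·8 + 1), so t ≡ 3·1 = 3 ≡ 3 (mod 8).
    Then x = 102 + 187·3 = 663, valid modulo lcm(187, 8) = 1496: x ≡ 663 (mod 1496).
  Combine with x ≡ 6 (mod 7); new modulus lcm = 10472.
    Write x = 663 + 1496·t and substitute into x ≡ 6 (mod 7): 1496·t ≡ 6 − 663 = -657 (mod 7).
    Reduce coefficients mod 7: 5·t ≡ 1 (mod 7).
    The inverse of 5 mod 7 is 3 (since 5·3 = 15 = 2·7 + 1), so t ≡ 3·1 = 3 ≡ 3 (mod 7).
    Then x = 663 + 1496·3 = 5151, valid modulo lcm(1496, 7) = 10472: x ≡ 5151 (mod 10472).
Verify against each original: 5151 mod 11 = 3, 5151 mod 17 = 0, 5151 mod 8 = 7, 5151 mod 7 = 6.

x ≡ 5151 (mod 10472).


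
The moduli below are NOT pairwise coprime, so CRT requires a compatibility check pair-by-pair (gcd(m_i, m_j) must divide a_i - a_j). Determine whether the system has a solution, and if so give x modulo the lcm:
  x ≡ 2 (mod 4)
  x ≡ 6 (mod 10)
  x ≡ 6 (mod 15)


Moduli 4, 10, 15 are not pairwise coprime, so CRT works modulo lcm(m_i) when all pairwise compatibility conditions hold.
Pairwise compatibility: gcd(m_i, m_j) must divide a_i - a_j for every pair.
Merge one congruence at a time:
  Start: x ≡ 2 (mod 4).
  Combine with x ≡ 6 (mod 10): gcd(4, 10) = 2; 6 - 2 = 4, which IS divisible by 2, so compatible.
    Write x = 2 + 4·t and substitute into x ≡ 6 (mod 10): 4·t ≡ 6 − 2 = 4 (mod 10).
    Divide the congruence (and modulus) by g = 2: 2·t ≡ 2 (mod 5).
    The inverse of 2 mod 5 is 3 (since 2·3 = 6 = 1·5 + 1), so t ≡ 3·2 = 6 ≡ 1 (mod 5).
    Then x = 2 + 4·1 = 6, valid modulo lcm(4, 10) = 20: x ≡ 6 (mod 20).
  Combine with x ≡ 6 (mod 15): gcd(20, 15) = 5; 6 - 6 = 0, which IS divisible by 5, so compatible.
    Write x = 6 + 20·t and substitute into x ≡ 6 (mod 15): 20·t ≡ 6 − 6 = 0 (mod 15).
    Divide the congruence (and modulus) by g = 5: 4·t ≡ 0 (mod 3).
    Reduce coefficients mod 3: 1·t ≡ 0 (mod 3).
    So t ≡ 0 (mod 3).
    Then x = 6 + 20·0 = 6, valid modulo lcm(20, 15) = 60: x ≡ 6 (mod 60).
Verify: 6 mod 4 = 2, 6 mod 10 = 6, 6 mod 15 = 6.

x ≡ 6 (mod 60).


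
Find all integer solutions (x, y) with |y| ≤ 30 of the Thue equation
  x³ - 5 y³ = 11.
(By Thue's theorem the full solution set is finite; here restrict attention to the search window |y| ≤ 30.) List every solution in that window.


The equation is x³ - 5y³ = 11. For fixed y, x³ = 5·y³ + 11, so a solution requires the RHS to be a perfect cube.
Strategy: iterate y from -30 to 30, compute RHS = 5·y³ + 11, and check whether it is a (positive or negative) perfect cube.
Check small values of y:
  y = 0: RHS = 11 is not a perfect cube.
  y = 1: RHS = 16 is not a perfect cube.
  y = -1: RHS = 6 is not a perfect cube.
  y = 2: RHS = 51 is not a perfect cube.
  y = -2: RHS = -29 is not a perfect cube.
  y = 3: RHS = 146 is not a perfect cube.
  y = -3: RHS = -124 is not a perfect cube.
Continuing the search up to |y| = 30 finds no solutions either.
No (x, y) in the scanned range satisfies the equation.

No integer solutions with |y| ≤ 30.


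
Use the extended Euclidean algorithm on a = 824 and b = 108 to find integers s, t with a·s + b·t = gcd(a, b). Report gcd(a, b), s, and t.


Euclidean algorithm on (824, 108) — divide until remainder is 0:
  824 = 7 · 108 + 68
  108 = 1 · 68 + 40
  68 = 1 · 40 + 28
  40 = 1 · 28 + 12
  28 = 2 · 12 + 4
  12 = 3 · 4 + 0
gcd(824, 108) = 4.
Track Bezout coefficients alongside the remainders: start with r₀ = 824 = a·1 + b·0 (s = 1, t = 0) and r₁ = 108 = a·0 + b·1 (s = 0, t = 1); each new remainder r_{k+1} = r_{k-1} − q_k·r_k inherits s_{k+1} = s_{k-1} − q_k·s_k, t_{k+1} = t_{k-1} − q_k·t_k, so r_k = a·s_k + b·t_k at every step:
  q = 7: r = 68, s = 1 − 7·0 = 1, t = 0 − 7·1 = -7  (check: 824·1 + 108·(-7) = 68)
  q = 1: r = 40, s = 0 − 1·1 = -1, t = 1 − 1·(-7) = 8  (check: 824·(-1) + 108·8 = 40)
  q = 1: r = 28, s = 1 − 1·(-1) = 2, t = -7 − 1·8 = -15  (check: 824·2 + 108·(-15) = 28)
  q = 1: r = 12, s = -1 − 1·2 = -3, t = 8 − 1·(-15) = 23  (check: 824·(-3) + 108·23 = 12)
  q = 2: r = 4, s = 2 − 2·(-3) = 8, t = -15 − 2·23 = -61  (check: 824·8 + 108·(-61) = 4)
The row with r = 4 (the gcd) gives the Bezout coefficients s = 8, t = -61.
Result: 824 · (8) + 108 · (-61) = 4.

gcd(824, 108) = 4; s = 8, t = -61 (check: 824·8 + 108·(-61) = 4).


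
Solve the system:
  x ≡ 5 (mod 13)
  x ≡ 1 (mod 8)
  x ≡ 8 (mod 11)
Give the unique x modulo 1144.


Moduli 13, 8, 11 are pairwise coprime; by CRT there is a unique solution modulo M = 13 · 8 · 11 = 1144.
Solve pairwise, accumulating the modulus:
  Start with x ≡ 5 (mod 13).
  Combine with x ≡ 1 (mod 8): since gcd(13, 8) = 1, we get a unique residue mod 104.
    Write x = 5 + 13·t and substitute into x ≡ 1 (mod 8): 13·t ≡ 1 − 5 = -4 (mod 8).
    Reduce coefficients mod 8: 5·t ≡ 4 (mod 8).
    The inverse of 5 mod 8 is 5 (since 5·5 = 25 = 3·8 + 1), so t ≡ 5·4 = 20 ≡ 4 (mod 8).
    Then x = 5 + 13·4 = 57, valid modulo lcm(13, 8) = 104: x ≡ 57 (mod 104).
  Combine with x ≡ 8 (mod 11): since gcd(104, 11) = 1, we get a unique residue mod 1144.
    Write x = 57 + 104·t and substitute into x ≡ 8 (mod 11): 104·t ≡ 8 − 57 = -49 (mod 11).
    Reduce coefficients mod 11: 5·t ≡ 6 (mod 11).
    The inverse of 5 mod 11 is 9 (since 5·9 = 45 = 4·11 + 1), so t ≡ 9·6 = 54 ≡ 10 (mod 11).
    Then x = 57 + 104·10 = 1097, valid modulo lcm(104, 11) = 1144: x ≡ 1097 (mod 1144).
Verify: 1097 mod 13 = 5 ✓, 1097 mod 8 = 1 ✓, 1097 mod 11 = 8 ✓.

x ≡ 1097 (mod 1144).


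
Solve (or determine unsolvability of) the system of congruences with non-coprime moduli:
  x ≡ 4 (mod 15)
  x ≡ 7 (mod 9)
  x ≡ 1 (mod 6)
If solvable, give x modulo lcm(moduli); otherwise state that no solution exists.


Moduli 15, 9, 6 are not pairwise coprime, so CRT works modulo lcm(m_i) when all pairwise compatibility conditions hold.
Pairwise compatibility: gcd(m_i, m_j) must divide a_i - a_j for every pair.
Merge one congruence at a time:
  Start: x ≡ 4 (mod 15).
  Combine with x ≡ 7 (mod 9): gcd(15, 9) = 3; 7 - 4 = 3, which IS divisible by 3, so compatible.
    Write x = 4 + 15·t and substitute into x ≡ 7 (mod 9): 15·t ≡ 7 − 4 = 3 (mod 9).
    Divide the congruence (and modulus) by g = 3: 5·t ≡ 1 (mod 3).
    Reduce coefficients mod 3: 2·t ≡ 1 (mod 3).
    The inverse of 2 mod 3 is 2 (since 2·2 = 4 = 1·3 + 1), so t ≡ 2·1 = 2 ≡ 2 (mod 3).
    Then x = 4 + 15·2 = 34, valid modulo lcm(15, 9) = 45: x ≡ 34 (mod 45).
  Combine with x ≡ 1 (mod 6): gcd(45, 6) = 3; 1 - 34 = -33, which IS divisible by 3, so compatible.
    Write x = 34 + 45·t and substitute into x ≡ 1 (mod 6): 45·t ≡ 1 − 34 = -33 (mod 6).
    Divide the congruence (and modulus) by g = 3: 15·t ≡ -11 (mod 2).
    Reduce coefficients mod 2: 1·t ≡ 1 (mod 2).
    So t ≡ 1 (mod 2).
    Then x = 34 + 45·1 = 79, valid modulo lcm(45, 6) = 90: x ≡ 79 (mod 90).
Verify: 79 mod 15 = 4, 79 mod 9 = 7, 79 mod 6 = 1.

x ≡ 79 (mod 90).


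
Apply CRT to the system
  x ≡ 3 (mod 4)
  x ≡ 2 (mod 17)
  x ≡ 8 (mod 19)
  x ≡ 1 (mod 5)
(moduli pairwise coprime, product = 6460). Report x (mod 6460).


Product of moduli M = 4 · 17 · 19 · 5 = 6460.
Merge one congruence at a time:
  Start: x ≡ 3 (mod 4).
  Combine with x ≡ 2 (mod 17); new modulus lcm = 68.
    Write x = 3 + 4·t and substitute into x ≡ 2 (mod 17): 4·t ≡ 2 − 3 = -1 (mod 17).
    Reduce coefficients mod 17: 4·t ≡ 16 (mod 17).
    The inverse of 4 mod 17 is 13 (since 4·13 = 52 = 3·17 + 1), so t ≡ 13·16 = 208 ≡ 4 (mod 17).
    Then x = 3 + 4·4 = 19, valid modulo lcm(4, 17) = 68: x ≡ 19 (mod 68).
  Combine with x ≡ 8 (mod 19); new modulus lcm = 1292.
    Write x = 19 + 68·t and substitute into x ≡ 8 (mod 19): 68·t ≡ 8 − 19 = -11 (mod 19).
    Reduce coefficients mod 19: 11·t ≡ 8 (mod 19).
    The inverse of 11 mod 19 is 7 (since 11·7 = 77 = 4·19 + 1), so t ≡ 7·8 = 56 ≡ 18 (mod 19).
    Then x = 19 + 68·18 = 1243, valid modulo lcm(68, 19) = 1292: x ≡ 1243 (mod 1292).
  Combine with x ≡ 1 (mod 5); new modulus lcm = 6460.
    Write x = 1243 + 1292·t and substitute into x ≡ 1 (mod 5): 1292·t ≡ 1 − 1243 = -1242 (mod 5).
    Reduce coefficients mod 5: 2·t ≡ 3 (mod 5).
    The inverse of 2 mod 5 is 3 (since 2·3 = 6 = 1·5 + 1), so t ≡ 3·3 = 9 ≡ 4 (mod 5).
    Then x = 1243 + 1292·4 = 6411, valid modulo lcm(1292, 5) = 6460: x ≡ 6411 (mod 6460).
Verify against each original: 6411 mod 4 = 3, 6411 mod 17 = 2, 6411 mod 19 = 8, 6411 mod 5 = 1.

x ≡ 6411 (mod 6460).


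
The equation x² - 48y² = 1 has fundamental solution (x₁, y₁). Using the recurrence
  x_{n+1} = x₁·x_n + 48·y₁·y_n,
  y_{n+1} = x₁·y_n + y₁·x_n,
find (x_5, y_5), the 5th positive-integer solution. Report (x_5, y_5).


Step 1: Find the fundamental solution (x₁, y₁) of x² - 48y² = 1.
  Expand √48 as a continued fraction. a₀ = ⌊√48⌋ = 6; iterate m_{k+1} = d_k·a_k − m_k, d_{k+1} = (48 − m_{k+1}²)/d_k, a_{k+1} = ⌊(a₀ + m_{k+1})/d_{k+1}⌋ (starting m₀ = 0, d₀ = 1), with convergents p_k = a_k·p_{k-1} + p_{k-2}, q_k = a_k·q_{k-1} + q_{k-2} (p₋₁ = 1, q₋₁ = 0):
  k = 0: a₀ = 6; p₀/q₀ = 6/1; p₀² − 48·q₀² = 36 − 48 = -12.
  k = 1: m = 6, d = 12, a = ⌊(6 + 6)/12⌋ = 1; p/q = (1·6 + 1)/(1·1 + 0) = 7/1; p² − 48·q² = 49 − 48 = 1.
  The first convergent with p² − 48·q² = 1 gives the fundamental solution (x₁, y₁) = (7, 1).
Step 2: Apply the recurrence (x_{n+1}, y_{n+1}) = (x₁x_n + 48y₁y_n, x₁y_n + y₁x_n) repeatedly.
  From (x_1, y_1) = (7, 1): x_2 = 7·7 + 48·1·1 = 97; y_2 = 7·1 + 1·7 = 14.
  From (x_2, y_2) = (97, 14): x_3 = 7·97 + 48·1·14 = 1351; y_3 = 7·14 + 1·97 = 195.
  From (x_3, y_3) = (1351, 195): x_4 = 7·1351 + 48·1·195 = 18817; y_4 = 7·195 + 1·1351 = 2716.
  From (x_4, y_4) = (18817, 2716): x_5 = 7·18817 + 48·1·2716 = 262087; y_5 = 7·2716 + 1·18817 = 37829.
Step 3: Verify x_5² - 48·y_5² = 68689595569 - 68689595568 = 1 (should be 1). ✓

(x_1, y_1) = (7, 1); (x_5, y_5) = (262087, 37829).


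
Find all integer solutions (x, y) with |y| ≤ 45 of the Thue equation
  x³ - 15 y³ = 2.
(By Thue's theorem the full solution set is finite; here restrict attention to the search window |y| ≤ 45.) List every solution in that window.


The equation is x³ - 15y³ = 2. For fixed y, x³ = 15·y³ + 2, so a solution requires the RHS to be a perfect cube.
Strategy: iterate y from -45 to 45, compute RHS = 15·y³ + 2, and check whether it is a (positive or negative) perfect cube.
Check small values of y:
  y = 0: RHS = 2 is not a perfect cube.
  y = 1: RHS = 17 is not a perfect cube.
  y = -1: RHS = -13 is not a perfect cube.
  y = 2: RHS = 122 is not a perfect cube.
  y = -2: RHS = -118 is not a perfect cube.
  y = 3: RHS = 407 is not a perfect cube.
  y = -3: RHS = -403 is not a perfect cube.
Continuing the search up to |y| = 45 finds no solutions either.
No (x, y) in the scanned range satisfies the equation.

No integer solutions with |y| ≤ 45.


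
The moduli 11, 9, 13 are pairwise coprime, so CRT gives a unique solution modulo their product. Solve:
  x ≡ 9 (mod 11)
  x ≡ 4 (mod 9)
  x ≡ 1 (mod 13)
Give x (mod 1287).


Moduli 11, 9, 13 are pairwise coprime; by CRT there is a unique solution modulo M = 11 · 9 · 13 = 1287.
Solve pairwise, accumulating the modulus:
  Start with x ≡ 9 (mod 11).
  Combine with x ≡ 4 (mod 9): since gcd(11, 9) = 1, we get a unique residue mod 99.
    Write x = 9 + 11·t and substitute into x ≡ 4 (mod 9): 11·t ≡ 4 − 9 = -5 (mod 9).
    Reduce coefficients mod 9: 2·t ≡ 4 (mod 9).
    The inverse of 2 mod 9 is 5 (since 2·5 = 10 = 1·9 + 1), so t ≡ 5·4 = 20 ≡ 2 (mod 9).
    Then x = 9 + 11·2 = 31, valid modulo lcm(11, 9) = 99: x ≡ 31 (mod 99).
  Combine with x ≡ 1 (mod 13): since gcd(99, 13) = 1, we get a unique residue mod 1287.
    Write x = 31 + 99·t and substitute into x ≡ 1 (mod 13): 99·t ≡ 1 − 31 = -30 (mod 13).
    Reduce coefficients mod 13: 8·t ≡ 9 (mod 13).
    The inverse of 8 mod 13 is 5 (since 8·5 = 40 = 3·13 + 1), so t ≡ 5·9 = 45 ≡ 6 (mod 13).
    Then x = 31 + 99·6 = 625, valid modulo lcm(99, 13) = 1287: x ≡ 625 (mod 1287).
Verify: 625 mod 11 = 9 ✓, 625 mod 9 = 4 ✓, 625 mod 13 = 1 ✓.

x ≡ 625 (mod 1287).


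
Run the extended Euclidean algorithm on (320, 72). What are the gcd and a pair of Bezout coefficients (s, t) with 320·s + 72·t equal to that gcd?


Euclidean algorithm on (320, 72) — divide until remainder is 0:
  320 = 4 · 72 + 32
  72 = 2 · 32 + 8
  32 = 4 · 8 + 0
gcd(320, 72) = 8.
Track Bezout coefficients alongside the remainders: start with r₀ = 320 = a·1 + b·0 (s = 1, t = 0) and r₁ = 72 = a·0 + b·1 (s = 0, t = 1); each new remainder r_{k+1} = r_{k-1} − q_k·r_k inherits s_{k+1} = s_{k-1} − q_k·s_k, t_{k+1} = t_{k-1} − q_k·t_k, so r_k = a·s_k + b·t_k at every step:
  q = 4: r = 32, s = 1 − 4·0 = 1, t = 0 − 4·1 = -4  (check: 320·1 + 72·(-4) = 32)
  q = 2: r = 8, s = 0 − 2·1 = -2, t = 1 − 2·(-4) = 9  (check: 320·(-2) + 72·9 = 8)
The row with r = 8 (the gcd) gives the Bezout coefficients s = -2, t = 9.
Result: 320 · (-2) + 72 · (9) = 8.

gcd(320, 72) = 8; s = -2, t = 9 (check: 320·(-2) + 72·9 = 8).


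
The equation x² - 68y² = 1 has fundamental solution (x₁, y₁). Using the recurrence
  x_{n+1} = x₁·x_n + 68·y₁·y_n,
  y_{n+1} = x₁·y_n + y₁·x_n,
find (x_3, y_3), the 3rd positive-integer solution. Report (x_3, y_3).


Step 1: Find the fundamental solution (x₁, y₁) of x² - 68y² = 1.
  Expand √68 as a continued fraction. a₀ = ⌊√68⌋ = 8; iterate m_{k+1} = d_k·a_k − m_k, d_{k+1} = (68 − m_{k+1}²)/d_k, a_{k+1} = ⌊(a₀ + m_{k+1})/d_{k+1}⌋ (starting m₀ = 0, d₀ = 1), with convergents p_k = a_k·p_{k-1} + p_{k-2}, q_k = a_k·q_{k-1} + q_{k-2} (p₋₁ = 1, q₋₁ = 0):
  k = 0: a₀ = 8; p₀/q₀ = 8/1; p₀² − 68·q₀² = 64 − 68 = -4.
  k = 1: m = 8, d = 4, a = ⌊(8 + 8)/4⌋ = 4; p/q = (4·8 + 1)/(4·1 + 0) = 33/4; p² − 68·q² = 1089 − 1088 = 1.
  The first convergent with p² − 68·q² = 1 gives the fundamental solution (x₁, y₁) = (33, 4).
Step 2: Apply the recurrence (x_{n+1}, y_{n+1}) = (x₁x_n + 68y₁y_n, x₁y_n + y₁x_n) repeatedly.
  From (x_1, y_1) = (33, 4): x_2 = 33·33 + 68·4·4 = 2177; y_2 = 33·4 + 4·33 = 264.
  From (x_2, y_2) = (2177, 264): x_3 = 33·2177 + 68·4·264 = 143649; y_3 = 33·264 + 4·2177 = 17420.
Step 3: Verify x_3² - 68·y_3² = 20635035201 - 20635035200 = 1 (should be 1). ✓

(x_1, y_1) = (33, 4); (x_3, y_3) = (143649, 17420).


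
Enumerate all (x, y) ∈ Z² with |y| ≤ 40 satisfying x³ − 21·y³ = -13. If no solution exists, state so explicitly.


The equation is x³ - 21y³ = -13. For fixed y, x³ = 21·y³ − 13, so a solution requires the RHS to be a perfect cube.
Strategy: iterate y from -40 to 40, compute RHS = 21·y³ − 13, and check whether it is a (positive or negative) perfect cube.
Check small values of y:
  y = 0: RHS = -13 is not a perfect cube.
  y = 1: RHS = 8 = (2)³ ⇒ x = 2 works.
  y = -1: RHS = -34 is not a perfect cube.
  y = 2: RHS = 155 is not a perfect cube.
  y = -2: RHS = -181 is not a perfect cube.
  y = 3: RHS = 554 is not a perfect cube.
  y = -3: RHS = -580 is not a perfect cube.
Continuing, at y = 4: RHS = 1331 = (11)³ ⇒ x = 11 works.
Searching the remaining y in |y| ≤ 40 finds no further solutions.
Collected solutions: (2, 1), (11, 4).

Solutions (with |y| ≤ 40): (2, 1), (11, 4).


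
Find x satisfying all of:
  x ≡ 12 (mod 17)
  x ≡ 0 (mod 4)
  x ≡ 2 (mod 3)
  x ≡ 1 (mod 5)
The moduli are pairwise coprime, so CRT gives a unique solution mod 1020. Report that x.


Product of moduli M = 17 · 4 · 3 · 5 = 1020.
Merge one congruence at a time:
  Start: x ≡ 12 (mod 17).
  Combine with x ≡ 0 (mod 4); new modulus lcm = 68.
    Write x = 12 + 17·t and substitute into x ≡ 0 (mod 4): 17·t ≡ 0 − 12 = -12 (mod 4).
    Reduce coefficients mod 4: 1·t ≡ 0 (mod 4).
    So t ≡ 0 (mod 4).
    Then x = 12 + 17·0 = 12, valid modulo lcm(17, 4) = 68: x ≡ 12 (mod 68).
  Combine with x ≡ 2 (mod 3); new modulus lcm = 204.
    Write x = 12 + 68·t and substitute into x ≡ 2 (mod 3): 68·t ≡ 2 − 12 = -10 (mod 3).
    Reduce coefficients mod 3: 2·t ≡ 2 (mod 3).
    The inverse of 2 mod 3 is 2 (since 2·2 = 4 = 1·3 + 1), so t ≡ 2·2 = 4 ≡ 1 (mod 3).
    Then x = 12 + 68·1 = 80, valid modulo lcm(68, 3) = 204: x ≡ 80 (mod 204).
  Combine with x ≡ 1 (mod 5); new modulus lcm = 1020.
    Write x = 80 + 204·t and substitute into x ≡ 1 (mod 5): 204·t ≡ 1 − 80 = -79 (mod 5).
    Reduce coefficients mod 5: 4·t ≡ 1 (mod 5).
    The inverse of 4 mod 5 is 4 (since 4·4 = 16 = 3·5 + 1), so t ≡ 4·1 = 4 ≡ 4 (mod 5).
    Then x = 80 + 204·4 = 896, valid modulo lcm(204, 5) = 1020: x ≡ 896 (mod 1020).
Verify against each original: 896 mod 17 = 12, 896 mod 4 = 0, 896 mod 3 = 2, 896 mod 5 = 1.

x ≡ 896 (mod 1020).


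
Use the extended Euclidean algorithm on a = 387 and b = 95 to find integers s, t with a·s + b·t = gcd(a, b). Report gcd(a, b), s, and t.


Euclidean algorithm on (387, 95) — divide until remainder is 0:
  387 = 4 · 95 + 7
  95 = 13 · 7 + 4
  7 = 1 · 4 + 3
  4 = 1 · 3 + 1
  3 = 3 · 1 + 0
gcd(387, 95) = 1.
Track Bezout coefficients alongside the remainders: start with r₀ = 387 = a·1 + b·0 (s = 1, t = 0) and r₁ = 95 = a·0 + b·1 (s = 0, t = 1); each new remainder r_{k+1} = r_{k-1} − q_k·r_k inherits s_{k+1} = s_{k-1} − q_k·s_k, t_{k+1} = t_{k-1} − q_k·t_k, so r_k = a·s_k + b·t_k at every step:
  q = 4: r = 7, s = 1 − 4·0 = 1, t = 0 − 4·1 = -4  (check: 387·1 + 95·(-4) = 7)
  q = 13: r = 4, s = 0 − 13·1 = -13, t = 1 − 13·(-4) = 53  (check: 387·(-13) + 95·53 = 4)
  q = 1: r = 3, s = 1 − 1·(-13) = 14, t = -4 − 1·53 = -57  (check: 387·14 + 95·(-57) = 3)
  q = 1: r = 1, s = -13 − 1·14 = -27, t = 53 − 1·(-57) = 110  (check: 387·(-27) + 95·110 = 1)
The row with r = 1 (the gcd) gives the Bezout coefficients s = -27, t = 110.
Result: 387 · (-27) + 95 · (110) = 1.

gcd(387, 95) = 1; s = -27, t = 110 (check: 387·(-27) + 95·110 = 1).


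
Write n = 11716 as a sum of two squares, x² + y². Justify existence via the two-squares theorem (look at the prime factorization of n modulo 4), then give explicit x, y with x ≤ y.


Step 1: Factor n = 11716 = 2^2 · 29 · 101.
Step 2: Check the mod-4 condition on each prime factor: 2 = 2 (special); 29 ≡ 1 (mod 4), exponent 1; 101 ≡ 1 (mod 4), exponent 1.
All primes ≡ 3 (mod 4) appear to even exponent (or don't appear), so by the two-squares theorem n IS expressible as a sum of two squares.
Step 3: Build a representation. Group n = k² · m with k = 2 and m = 29 · 101 = 2929 (a product of primes ≡ 1 (mod 4)); a representation of m scales to one of n via (k·x)² + (k·y)² = k²(x² + y²). Each prime p ≡ 1 (mod 4) is itself a sum of two squares; find a² by testing p − a² for a perfect square:
  29: 29 − 1² = 28, 29 − 2² = 25 = 5² ⇒ 29 = 2² + 5².
  101: 101 − 1² = 100 = 10² ⇒ 101 = 1² + 10².
  Combine using the Brahmagupta–Fibonacci identity (a² + b²)(c² + d²) = (ac − bd)² + (ad + bc)² = (ac + bd)² + (ad − bc)²:
  29 · 101 = 2929: from (2² + 5²)(1² + 10²), take (2·1 − 5·10, 2·10 + 5·1) = (2 − 50, 20 + 5) = (-48, 25); dropping signs (only squares matter) gives (48, 25); check 48² + 25² = 2304 + 625 = 2929 ✓.
  Scale by k = 2: (2·48, 2·25) = (96, 50).
Step 4: Order so x ≤ y and verify: 50² + 96² = 2500 + 9216 = 11716 = n. ✓

n = 11716 = 50² + 96² (one valid representation with x ≤ y).


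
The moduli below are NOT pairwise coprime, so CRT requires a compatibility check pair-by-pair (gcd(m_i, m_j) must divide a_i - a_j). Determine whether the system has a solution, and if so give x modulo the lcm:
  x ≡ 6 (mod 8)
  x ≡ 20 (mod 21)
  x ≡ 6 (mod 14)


Moduli 8, 21, 14 are not pairwise coprime, so CRT works modulo lcm(m_i) when all pairwise compatibility conditions hold.
Pairwise compatibility: gcd(m_i, m_j) must divide a_i - a_j for every pair.
Merge one congruence at a time:
  Start: x ≡ 6 (mod 8).
  Combine with x ≡ 20 (mod 21): gcd(8, 21) = 1; 20 - 6 = 14, which IS divisible by 1, so compatible.
    Write x = 6 + 8·t and substitute into x ≡ 20 (mod 21): 8·t ≡ 20 − 6 = 14 (mod 21).
    The inverse of 8 mod 21 is 8 (since 8·8 = 64 = 3·21 + 1), so t ≡ 8·14 = 112 ≡ 7 (mod 21).
    Then x = 6 + 8·7 = 62, valid modulo lcm(8, 21) = 168: x ≡ 62 (mod 168).
  Combine with x ≡ 6 (mod 14): gcd(168, 14) = 14; 6 - 62 = -56, which IS divisible by 14, so compatible.
    Write x = 62 + 168·t and substitute into x ≡ 6 (mod 14): 168·t ≡ 6 − 62 = -56 (mod 14).
    Divide the congruence (and modulus) by g = 14: 12·t ≡ -4 (mod 1).
    Modulo 1 every t works; take t = 0.
    Then x = 62 + 168·0 = 62, valid modulo lcm(168, 14) = 168: x ≡ 62 (mod 168).
Verify: 62 mod 8 = 6, 62 mod 21 = 20, 62 mod 14 = 6.

x ≡ 62 (mod 168).


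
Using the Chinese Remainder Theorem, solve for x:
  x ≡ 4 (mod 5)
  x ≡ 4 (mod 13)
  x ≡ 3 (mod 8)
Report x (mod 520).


Moduli 5, 13, 8 are pairwise coprime; by CRT there is a unique solution modulo M = 5 · 13 · 8 = 520.
Solve pairwise, accumulating the modulus:
  Start with x ≡ 4 (mod 5).
  Combine with x ≡ 4 (mod 13): since gcd(5, 13) = 1, we get a unique residue mod 65.
    Write x = 4 + 5·t and substitute into x ≡ 4 (mod 13): 5·t ≡ 4 − 4 = 0 (mod 13).
    The inverse of 5 mod 13 is 8 (since 5·8 = 40 = 3·13 + 1), so t ≡ 8·0 = 0 ≡ 0 (mod 13).
    Then x = 4 + 5·0 = 4, valid modulo lcm(5, 13) = 65: x ≡ 4 (mod 65).
  Combine with x ≡ 3 (mod 8): since gcd(65, 8) = 1, we get a unique residue mod 520.
    Write x = 4 + 65·t and substitute into x ≡ 3 (mod 8): 65·t ≡ 3 − 4 = -1 (mod 8).
    Reduce coefficients mod 8: 1·t ≡ 7 (mod 8).
    So t ≡ 7 (mod 8).
    Then x = 4 + 65·7 = 459, valid modulo lcm(65, 8) = 520: x ≡ 459 (mod 520).
Verify: 459 mod 5 = 4 ✓, 459 mod 13 = 4 ✓, 459 mod 8 = 3 ✓.

x ≡ 459 (mod 520).


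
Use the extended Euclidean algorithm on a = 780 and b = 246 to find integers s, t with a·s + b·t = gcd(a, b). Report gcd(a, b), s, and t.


Euclidean algorithm on (780, 246) — divide until remainder is 0:
  780 = 3 · 246 + 42
  246 = 5 · 42 + 36
  42 = 1 · 36 + 6
  36 = 6 · 6 + 0
gcd(780, 246) = 6.
Track Bezout coefficients alongside the remainders: start with r₀ = 780 = a·1 + b·0 (s = 1, t = 0) and r₁ = 246 = a·0 + b·1 (s = 0, t = 1); each new remainder r_{k+1} = r_{k-1} − q_k·r_k inherits s_{k+1} = s_{k-1} − q_k·s_k, t_{k+1} = t_{k-1} − q_k·t_k, so r_k = a·s_k + b·t_k at every step:
  q = 3: r = 42, s = 1 − 3·0 = 1, t = 0 − 3·1 = -3  (check: 780·1 + 246·(-3) = 42)
  q = 5: r = 36, s = 0 − 5·1 = -5, t = 1 − 5·(-3) = 16  (check: 780·(-5) + 246·16 = 36)
  q = 1: r = 6, s = 1 − 1·(-5) = 6, t = -3 − 1·16 = -19  (check: 780·6 + 246·(-19) = 6)
The row with r = 6 (the gcd) gives the Bezout coefficients s = 6, t = -19.
Result: 780 · (6) + 246 · (-19) = 6.

gcd(780, 246) = 6; s = 6, t = -19 (check: 780·6 + 246·(-19) = 6).
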